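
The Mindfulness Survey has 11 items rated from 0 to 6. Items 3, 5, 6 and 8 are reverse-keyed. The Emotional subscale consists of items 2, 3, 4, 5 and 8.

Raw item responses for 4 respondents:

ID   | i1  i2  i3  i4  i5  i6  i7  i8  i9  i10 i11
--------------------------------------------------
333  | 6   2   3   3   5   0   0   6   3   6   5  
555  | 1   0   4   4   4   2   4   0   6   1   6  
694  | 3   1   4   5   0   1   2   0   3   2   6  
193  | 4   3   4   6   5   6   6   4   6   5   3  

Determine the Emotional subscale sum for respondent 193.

14

Respondent 193 raw: 4, 3, 4, 6, 5, 6, 6, 4, 6, 5, 3.
Emotional items: 2, 3, 4, 5, 8.
Reverse-coded (on a 0–6 scale, reversed = 6 − raw):
  item 2: 3
  item 3: 6 − 4 = 2
  item 4: 6
  item 5: 6 − 5 = 1
  item 8: 6 − 4 = 2
Sum = 3 + 2 + 6 + 1 + 2 = 14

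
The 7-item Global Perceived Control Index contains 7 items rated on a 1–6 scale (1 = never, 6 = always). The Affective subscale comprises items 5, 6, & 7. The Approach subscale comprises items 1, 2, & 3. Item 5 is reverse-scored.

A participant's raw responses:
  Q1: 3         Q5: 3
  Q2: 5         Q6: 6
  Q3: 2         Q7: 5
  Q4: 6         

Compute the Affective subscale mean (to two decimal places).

5.00

Affective items: 5, 6, 7.
Of these, item 5 is reverse-scored; on a 1–6 scale, reversed = 7 − raw.
  item 5: 7 − 3 = 4
  item 6: 6
  item 7: 5
Sum = 4 + 6 + 5 = 15
Mean = 15 / 3 = 5.00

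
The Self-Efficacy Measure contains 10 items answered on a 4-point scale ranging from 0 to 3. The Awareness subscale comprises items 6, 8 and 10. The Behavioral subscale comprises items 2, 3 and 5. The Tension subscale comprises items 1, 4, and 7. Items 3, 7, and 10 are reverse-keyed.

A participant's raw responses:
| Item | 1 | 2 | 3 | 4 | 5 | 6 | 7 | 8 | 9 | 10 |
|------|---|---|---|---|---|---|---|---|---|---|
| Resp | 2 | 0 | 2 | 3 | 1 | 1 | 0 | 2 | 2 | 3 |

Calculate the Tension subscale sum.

Tension items: 1, 4, 7.
Of these, item 7 is reverse-keyed; reversed = (0+3) − raw = 3 − raw.
  item 1: 2
  item 4: 3
  item 7: 3 − 0 = 3
Sum = 2 + 3 + 3 = 8

8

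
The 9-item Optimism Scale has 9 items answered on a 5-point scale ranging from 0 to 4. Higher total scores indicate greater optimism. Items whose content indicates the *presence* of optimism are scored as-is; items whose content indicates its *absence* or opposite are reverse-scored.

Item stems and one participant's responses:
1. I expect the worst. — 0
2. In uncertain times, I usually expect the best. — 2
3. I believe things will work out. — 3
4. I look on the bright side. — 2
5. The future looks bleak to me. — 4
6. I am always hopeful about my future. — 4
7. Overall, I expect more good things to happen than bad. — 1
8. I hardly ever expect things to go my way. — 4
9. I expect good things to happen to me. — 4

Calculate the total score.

Items 1, 5, 8 describe the absence/opposite of optimism → reverse-score.
reverse-coded value = 4 − response.
  item 1: 4 − 0 = 4
  item 2: 2
  item 3: 3
  item 4: 2
  item 5: 4 − 4 = 0
  item 6: 4
  item 7: 1
  item 8: 4 − 4 = 0
  item 9: 4
Total = 4 + 2 + 3 + 2 + 0 + 4 + 1 + 0 + 4 = 20

20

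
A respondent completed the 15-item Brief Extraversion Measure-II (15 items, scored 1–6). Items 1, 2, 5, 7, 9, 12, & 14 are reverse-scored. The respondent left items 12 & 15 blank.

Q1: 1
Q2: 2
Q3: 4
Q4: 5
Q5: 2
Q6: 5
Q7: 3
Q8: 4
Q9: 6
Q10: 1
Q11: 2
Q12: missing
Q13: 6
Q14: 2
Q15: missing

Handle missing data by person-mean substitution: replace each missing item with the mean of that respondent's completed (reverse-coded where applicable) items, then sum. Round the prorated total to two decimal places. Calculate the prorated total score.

61.15

Reverse-coded (on a 1–6 scale, reversed = 7 − raw):
  item 1: 7 − 1 = 6
  item 2: 7 − 2 = 5
  item 5: 7 − 2 = 5
  item 7: 7 − 3 = 4
  item 9: 7 − 6 = 1
  item 14: 7 − 2 = 5
Completed scored items (13 of 15): 6, 5, 4, 5, 5, 5, 4, 4, 1, 1, 2, 6, 5; sum = 53.
Person mean = 53 / 13 ≈ 4.0769
Prorated total = (53 / 13) × 15 = 61.15 (to 2 dp)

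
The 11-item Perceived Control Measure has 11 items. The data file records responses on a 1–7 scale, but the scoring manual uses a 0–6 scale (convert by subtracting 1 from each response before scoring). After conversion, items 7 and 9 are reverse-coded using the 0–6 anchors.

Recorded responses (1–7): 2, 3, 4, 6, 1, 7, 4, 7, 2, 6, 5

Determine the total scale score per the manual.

40

Convert to 0–6: 1, 2, 3, 5, 0, 6, 3, 6, 1, 5, 4
Reverse-coded (reversed = (0+6) − raw = 6 − raw):
  item 7: 6 − 3 = 3
  item 9: 6 − 1 = 5
Scored: 1, 2, 3, 5, 0, 6, 3, 6, 5, 5, 4
Total = 40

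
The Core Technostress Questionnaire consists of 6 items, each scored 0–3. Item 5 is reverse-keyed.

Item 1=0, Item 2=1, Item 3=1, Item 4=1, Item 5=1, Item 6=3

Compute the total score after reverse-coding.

Apply reverse scoring (on a 0–3 scale, reversed = 3 − raw):
  item 5: 3 − 1 = 2
After reverse-coding: 0, 1, 1, 1, 2, 3
Total = 0 + 1 + 1 + 1 + 2 + 3 = 8

8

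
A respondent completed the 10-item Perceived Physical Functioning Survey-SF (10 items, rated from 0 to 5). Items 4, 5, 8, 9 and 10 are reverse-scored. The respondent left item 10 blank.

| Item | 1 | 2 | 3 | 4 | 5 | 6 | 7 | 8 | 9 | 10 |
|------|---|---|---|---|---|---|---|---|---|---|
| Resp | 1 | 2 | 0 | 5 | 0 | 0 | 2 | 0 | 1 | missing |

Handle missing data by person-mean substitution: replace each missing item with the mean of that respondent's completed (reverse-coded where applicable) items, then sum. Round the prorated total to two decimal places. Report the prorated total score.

21.11

Reverse-coded (reverse-coded value = 5 − response):
  item 4: 5 − 5 = 0
  item 5: 5 − 0 = 5
  item 8: 5 − 0 = 5
  item 9: 5 − 1 = 4
Completed scored items (9 of 10): 1, 2, 0, 0, 5, 0, 2, 5, 4; sum = 19.
Person mean = 19 / 9 ≈ 2.1111
Prorated total = (19 / 9) × 10 = 21.11 (to 2 dp)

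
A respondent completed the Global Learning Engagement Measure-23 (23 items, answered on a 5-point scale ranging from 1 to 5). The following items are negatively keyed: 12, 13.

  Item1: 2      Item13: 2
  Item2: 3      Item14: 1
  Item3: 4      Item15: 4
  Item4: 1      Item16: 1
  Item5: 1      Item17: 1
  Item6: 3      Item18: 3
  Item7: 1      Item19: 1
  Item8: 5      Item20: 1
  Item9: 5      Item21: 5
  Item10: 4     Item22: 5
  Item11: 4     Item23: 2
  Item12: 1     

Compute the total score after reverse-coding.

Raw sum = 60. Negatively keyed items: 12, 13; their raw sum = 3.
Each reversal replaces raw with 6 − raw, changing the total by 6 − 2·raw per item.
Total = 60 + 2·6 − 2·3 = 60 + 12 − 6 = 66

66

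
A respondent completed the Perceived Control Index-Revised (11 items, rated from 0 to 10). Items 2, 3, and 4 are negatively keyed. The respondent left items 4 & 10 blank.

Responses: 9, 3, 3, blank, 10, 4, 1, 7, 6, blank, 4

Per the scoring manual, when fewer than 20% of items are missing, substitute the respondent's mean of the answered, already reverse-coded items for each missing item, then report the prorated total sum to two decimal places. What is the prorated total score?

Reverse-coded (reverse-coded value = 10 − response):
  item 2: 10 − 3 = 7
  item 3: 10 − 3 = 7
Completed scored items (9 of 11): 9, 7, 7, 10, 4, 1, 7, 6, 4; sum = 55.
Person mean = 55 / 9 ≈ 6.1111
Prorated total = (55 / 9) × 11 = 67.22 (to 2 dp)

67.22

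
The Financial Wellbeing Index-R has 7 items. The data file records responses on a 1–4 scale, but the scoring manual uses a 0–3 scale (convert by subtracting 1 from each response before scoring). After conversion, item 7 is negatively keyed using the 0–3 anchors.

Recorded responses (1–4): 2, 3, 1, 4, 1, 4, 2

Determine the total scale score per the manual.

Convert to 0–3: 1, 2, 0, 3, 0, 3, 1
Reverse-coded (reversed = (0+3) − raw = 3 − raw):
  item 7: 3 − 1 = 2
Scored: 1, 2, 0, 3, 0, 3, 2
Total = 11

11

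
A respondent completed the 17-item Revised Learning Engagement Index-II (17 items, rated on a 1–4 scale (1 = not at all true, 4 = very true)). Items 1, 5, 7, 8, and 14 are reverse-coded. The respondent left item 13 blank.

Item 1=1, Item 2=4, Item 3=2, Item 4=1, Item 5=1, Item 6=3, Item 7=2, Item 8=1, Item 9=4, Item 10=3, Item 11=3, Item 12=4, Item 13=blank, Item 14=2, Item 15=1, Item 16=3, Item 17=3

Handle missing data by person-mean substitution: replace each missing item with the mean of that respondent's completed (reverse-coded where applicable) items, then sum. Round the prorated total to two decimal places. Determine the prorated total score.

Reverse-coded (reverse-coded value = 5 − response):
  item 1: 5 − 1 = 4
  item 5: 5 − 1 = 4
  item 7: 5 − 2 = 3
  item 8: 5 − 1 = 4
  item 14: 5 − 2 = 3
Completed scored items (16 of 17): 4, 4, 2, 1, 4, 3, 3, 4, 4, 3, 3, 4, 3, 1, 3, 3; sum = 49.
Person mean = 49 / 16 ≈ 3.0625
Prorated total = (49 / 16) × 17 = 52.06 (to 2 dp)

52.06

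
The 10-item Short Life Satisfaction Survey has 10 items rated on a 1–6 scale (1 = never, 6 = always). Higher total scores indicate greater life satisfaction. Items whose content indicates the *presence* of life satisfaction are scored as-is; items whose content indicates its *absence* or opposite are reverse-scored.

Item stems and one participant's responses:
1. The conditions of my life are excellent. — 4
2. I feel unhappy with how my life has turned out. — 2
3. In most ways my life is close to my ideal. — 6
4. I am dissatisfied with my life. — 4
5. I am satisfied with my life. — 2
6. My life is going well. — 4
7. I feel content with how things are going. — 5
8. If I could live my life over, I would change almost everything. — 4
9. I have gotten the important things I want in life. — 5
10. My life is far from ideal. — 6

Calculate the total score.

38

Items 2, 4, 8, 10 describe the absence/opposite of life satisfaction → reverse-score.
reverse-coded value = 7 − response.
  item 1: 4
  item 2: 7 − 2 = 5
  item 3: 6
  item 4: 7 − 4 = 3
  item 5: 2
  item 6: 4
  item 7: 5
  item 8: 7 − 4 = 3
  item 9: 5
  item 10: 7 − 6 = 1
Total = 4 + 5 + 6 + 3 + 2 + 4 + 5 + 3 + 5 + 1 = 38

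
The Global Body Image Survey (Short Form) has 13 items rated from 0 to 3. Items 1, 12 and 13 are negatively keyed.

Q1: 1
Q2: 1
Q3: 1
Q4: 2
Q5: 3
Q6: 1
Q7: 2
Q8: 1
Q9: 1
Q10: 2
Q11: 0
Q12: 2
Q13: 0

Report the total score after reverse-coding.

Apply reverse scoring (reverse-coded value = 3 − response):
  item 1: 3 − 1 = 2
  item 12: 3 − 2 = 1
  item 13: 3 − 0 = 3
After reverse-coding: 2, 1, 1, 2, 3, 1, 2, 1, 1, 2, 0, 1, 3
Total = 2 + 1 + 1 + 2 + 3 + 1 + 2 + 1 + 1 + 2 + 0 + 1 + 3 = 20

20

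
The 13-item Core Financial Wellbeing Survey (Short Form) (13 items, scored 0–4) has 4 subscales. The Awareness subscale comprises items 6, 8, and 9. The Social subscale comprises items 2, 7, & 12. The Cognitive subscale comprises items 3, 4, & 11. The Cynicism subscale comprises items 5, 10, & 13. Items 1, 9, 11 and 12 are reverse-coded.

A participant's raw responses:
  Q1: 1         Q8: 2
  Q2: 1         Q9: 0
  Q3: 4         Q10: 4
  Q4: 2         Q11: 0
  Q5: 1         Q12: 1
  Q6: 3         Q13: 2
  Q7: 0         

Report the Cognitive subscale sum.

Cognitive items: 3, 4, 11.
Of these, item 11 is reverse-coded; on a 0–4 scale, reversed = 4 − raw.
  item 3: 4
  item 4: 2
  item 11: 4 − 0 = 4
Sum = 4 + 2 + 4 = 10

10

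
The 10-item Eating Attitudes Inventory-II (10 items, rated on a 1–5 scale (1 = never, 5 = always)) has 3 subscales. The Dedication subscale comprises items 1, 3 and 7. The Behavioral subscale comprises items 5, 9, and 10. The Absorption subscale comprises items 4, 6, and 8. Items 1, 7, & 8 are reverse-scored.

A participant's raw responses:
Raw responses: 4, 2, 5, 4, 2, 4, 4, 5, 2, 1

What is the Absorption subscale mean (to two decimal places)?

Absorption items: 4, 6, 8.
Of these, item 8 is reverse-scored; reverse-coded value = 6 − response.
  item 4: 4
  item 6: 4
  item 8: 6 − 5 = 1
Sum = 4 + 4 + 1 = 9
Mean = 9 / 3 = 3.00

3.00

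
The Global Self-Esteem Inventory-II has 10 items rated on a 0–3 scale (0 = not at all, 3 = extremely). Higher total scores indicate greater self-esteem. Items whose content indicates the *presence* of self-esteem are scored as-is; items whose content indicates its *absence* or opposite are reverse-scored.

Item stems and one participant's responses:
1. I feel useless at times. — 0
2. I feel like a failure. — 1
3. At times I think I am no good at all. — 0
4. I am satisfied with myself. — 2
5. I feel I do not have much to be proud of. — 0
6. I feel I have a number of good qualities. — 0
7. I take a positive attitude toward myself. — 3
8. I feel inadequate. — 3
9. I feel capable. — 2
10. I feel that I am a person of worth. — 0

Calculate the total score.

18

Items 1, 2, 3, 5, 8 describe the absence/opposite of self-esteem → reverse-score.
on a 0–3 scale, reversed = 3 − raw.
  item 1: 3 − 0 = 3
  item 2: 3 − 1 = 2
  item 3: 3 − 0 = 3
  item 4: 2
  item 5: 3 − 0 = 3
  item 6: 0
  item 7: 3
  item 8: 3 − 3 = 0
  item 9: 2
  item 10: 0
Total = 3 + 2 + 3 + 2 + 3 + 0 + 3 + 0 + 2 + 0 = 18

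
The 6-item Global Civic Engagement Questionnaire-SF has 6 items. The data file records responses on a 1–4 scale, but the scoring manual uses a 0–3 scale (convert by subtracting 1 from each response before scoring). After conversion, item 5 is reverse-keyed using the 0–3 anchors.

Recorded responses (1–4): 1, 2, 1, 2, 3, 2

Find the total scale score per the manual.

Convert to 0–3: 0, 1, 0, 1, 2, 1
Reverse-coded (reverse-coded value = 3 − response):
  item 5: 3 − 2 = 1
Scored: 0, 1, 0, 1, 1, 1
Total = 4

4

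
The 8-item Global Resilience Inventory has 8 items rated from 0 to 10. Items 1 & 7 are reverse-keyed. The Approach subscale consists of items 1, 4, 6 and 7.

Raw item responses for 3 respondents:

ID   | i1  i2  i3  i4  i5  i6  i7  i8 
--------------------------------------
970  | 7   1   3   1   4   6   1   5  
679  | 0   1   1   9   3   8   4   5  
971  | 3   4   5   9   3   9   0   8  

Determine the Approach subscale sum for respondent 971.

Respondent 971 raw: 3, 4, 5, 9, 3, 9, 0, 8.
Approach items: 1, 4, 6, 7.
Reverse-coded (reversed = (0+10) − raw = 10 − raw):
  item 1: 10 − 3 = 7
  item 4: 9
  item 6: 9
  item 7: 10 − 0 = 10
Sum = 7 + 9 + 9 + 10 = 35

35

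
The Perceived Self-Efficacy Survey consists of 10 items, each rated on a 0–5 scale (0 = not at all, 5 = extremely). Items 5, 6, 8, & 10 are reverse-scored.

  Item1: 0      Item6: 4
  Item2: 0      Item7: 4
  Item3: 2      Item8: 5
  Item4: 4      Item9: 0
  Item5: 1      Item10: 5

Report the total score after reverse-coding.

Reverse-coded items (reverse-coded value = 5 − response):
  item 5: 5 − 1 = 4
  item 6: 5 − 4 = 1
  item 8: 5 − 5 = 0
  item 10: 5 − 5 = 0
After reverse-coding: 0, 0, 2, 4, 4, 1, 4, 0, 0, 0
Total = 0 + 0 + 2 + 4 + 4 + 1 + 4 + 0 + 0 + 0 = 15

15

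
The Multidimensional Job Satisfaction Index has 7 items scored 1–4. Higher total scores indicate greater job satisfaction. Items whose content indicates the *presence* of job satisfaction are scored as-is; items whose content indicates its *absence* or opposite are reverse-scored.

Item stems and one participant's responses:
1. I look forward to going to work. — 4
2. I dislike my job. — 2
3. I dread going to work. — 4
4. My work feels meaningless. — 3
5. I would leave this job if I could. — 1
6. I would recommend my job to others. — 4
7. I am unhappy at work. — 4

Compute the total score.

19

Items 2, 3, 4, 5, 7 describe the absence/opposite of job satisfaction → reverse-score.
on a 1–4 scale, reversed = 5 − raw.
  item 1: 4
  item 2: 5 − 2 = 3
  item 3: 5 − 4 = 1
  item 4: 5 − 3 = 2
  item 5: 5 − 1 = 4
  item 6: 4
  item 7: 5 − 4 = 1
Total = 4 + 3 + 1 + 2 + 4 + 4 + 1 = 19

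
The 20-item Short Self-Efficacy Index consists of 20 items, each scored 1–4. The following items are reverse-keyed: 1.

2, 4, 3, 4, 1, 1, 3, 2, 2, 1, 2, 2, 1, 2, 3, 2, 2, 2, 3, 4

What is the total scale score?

Reverse-coded items (reversed = (1+4) − raw = 5 − raw):
  item 1: 5 − 2 = 3
After reverse-coding: 3, 4, 3, 4, 1, 1, 3, 2, 2, 1, 2, 2, 1, 2, 3, 2, 2, 2, 3, 4
Total = 3 + 4 + 3 + 4 + 1 + 1 + 3 + 2 + 2 + 1 + 2 + 2 + 1 + 2 + 3 + 2 + 2 + 2 + 3 + 4 = 47

47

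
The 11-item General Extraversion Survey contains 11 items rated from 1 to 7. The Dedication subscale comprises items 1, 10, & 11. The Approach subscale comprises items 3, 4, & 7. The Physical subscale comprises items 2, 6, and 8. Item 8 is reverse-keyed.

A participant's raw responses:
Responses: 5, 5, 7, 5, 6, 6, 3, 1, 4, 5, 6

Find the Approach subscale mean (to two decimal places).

Approach items: 3, 4, 7.
  item 3: 7
  item 4: 5
  item 7: 3
Sum = 7 + 5 + 3 = 15
Mean = 15 / 3 = 5.00

5.00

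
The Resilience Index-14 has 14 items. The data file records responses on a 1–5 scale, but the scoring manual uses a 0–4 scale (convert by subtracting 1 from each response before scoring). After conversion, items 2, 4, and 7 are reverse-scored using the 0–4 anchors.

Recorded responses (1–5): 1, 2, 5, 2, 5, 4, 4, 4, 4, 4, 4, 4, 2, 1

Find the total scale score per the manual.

Convert to 0–4: 0, 1, 4, 1, 4, 3, 3, 3, 3, 3, 3, 3, 1, 0
Reverse-coded (reverse-coded value = 4 − response):
  item 2: 4 − 1 = 3
  item 4: 4 − 1 = 3
  item 7: 4 − 3 = 1
Scored: 0, 3, 4, 3, 4, 3, 1, 3, 3, 3, 3, 3, 1, 0
Total = 34

34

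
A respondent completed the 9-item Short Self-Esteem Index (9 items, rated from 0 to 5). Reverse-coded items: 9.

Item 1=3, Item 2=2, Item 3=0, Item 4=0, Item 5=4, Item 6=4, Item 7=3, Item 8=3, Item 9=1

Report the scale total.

Raw sum = 20. Reverse-coded items: 9; their raw sum = 1.
Each reversal replaces raw with 5 − raw, changing the total by 5 − 2·raw per item.
Total = 20 + 1·5 − 2·1 = 20 + 5 − 2 = 23

23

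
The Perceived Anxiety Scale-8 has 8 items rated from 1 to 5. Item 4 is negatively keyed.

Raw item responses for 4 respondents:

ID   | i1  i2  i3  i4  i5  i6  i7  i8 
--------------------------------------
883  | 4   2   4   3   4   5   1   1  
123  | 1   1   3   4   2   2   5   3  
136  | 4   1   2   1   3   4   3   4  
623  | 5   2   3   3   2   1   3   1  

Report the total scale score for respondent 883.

Respondent 883 raw: 4, 2, 4, 3, 4, 5, 1, 1.
Reverse-coded (reversed = (1+5) − raw = 6 − raw):
  item 1: 4
  item 2: 2
  item 3: 4
  item 4: 6 − 3 = 3
  item 5: 4
  item 6: 5
  item 7: 1
  item 8: 1
Sum = 4 + 2 + 4 + 3 + 4 + 5 + 1 + 1 = 24

24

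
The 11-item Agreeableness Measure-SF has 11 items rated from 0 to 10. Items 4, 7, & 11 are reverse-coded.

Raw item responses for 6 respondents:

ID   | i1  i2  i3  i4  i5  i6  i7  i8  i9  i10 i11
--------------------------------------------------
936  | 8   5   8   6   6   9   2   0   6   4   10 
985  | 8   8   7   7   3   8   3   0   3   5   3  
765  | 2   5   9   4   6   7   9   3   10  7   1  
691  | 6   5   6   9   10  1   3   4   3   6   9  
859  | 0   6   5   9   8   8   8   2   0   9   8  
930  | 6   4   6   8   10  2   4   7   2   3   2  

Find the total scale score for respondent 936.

58

Respondent 936 raw: 8, 5, 8, 6, 6, 9, 2, 0, 6, 4, 10.
Reverse-coded (reversed = (0+10) − raw = 10 − raw):
  item 1: 8
  item 2: 5
  item 3: 8
  item 4: 10 − 6 = 4
  item 5: 6
  item 6: 9
  item 7: 10 − 2 = 8
  item 8: 0
  item 9: 6
  item 10: 4
  item 11: 10 − 10 = 0
Sum = 8 + 5 + 8 + 4 + 6 + 9 + 8 + 0 + 6 + 4 + 0 = 58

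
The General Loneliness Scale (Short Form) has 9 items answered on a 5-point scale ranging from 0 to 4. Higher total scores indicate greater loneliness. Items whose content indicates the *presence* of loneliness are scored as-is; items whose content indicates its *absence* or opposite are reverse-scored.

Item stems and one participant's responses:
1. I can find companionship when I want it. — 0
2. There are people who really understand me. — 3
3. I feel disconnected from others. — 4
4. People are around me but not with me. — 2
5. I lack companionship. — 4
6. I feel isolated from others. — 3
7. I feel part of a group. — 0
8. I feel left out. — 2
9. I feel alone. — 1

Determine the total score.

25

Items 1, 2, 7 describe the absence/opposite of loneliness → reverse-score.
on a 0–4 scale, reversed = 4 − raw.
  item 1: 4 − 0 = 4
  item 2: 4 − 3 = 1
  item 3: 4
  item 4: 2
  item 5: 4
  item 6: 3
  item 7: 4 − 0 = 4
  item 8: 2
  item 9: 1
Total = 4 + 1 + 4 + 2 + 4 + 3 + 4 + 2 + 1 = 25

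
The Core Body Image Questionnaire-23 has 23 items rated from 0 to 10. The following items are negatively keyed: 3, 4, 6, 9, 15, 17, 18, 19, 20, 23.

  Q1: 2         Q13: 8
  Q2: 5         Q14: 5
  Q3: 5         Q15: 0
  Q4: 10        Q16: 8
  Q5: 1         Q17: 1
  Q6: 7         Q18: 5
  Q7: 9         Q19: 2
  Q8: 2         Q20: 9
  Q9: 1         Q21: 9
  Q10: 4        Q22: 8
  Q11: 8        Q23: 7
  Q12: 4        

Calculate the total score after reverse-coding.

Reverse-coded items (reverse-coded value = 10 − response):
  item 3: 10 − 5 = 5
  item 4: 10 − 10 = 0
  item 6: 10 − 7 = 3
  item 9: 10 − 1 = 9
  item 15: 10 − 0 = 10
  item 17: 10 − 1 = 9
  item 18: 10 − 5 = 5
  item 19: 10 − 2 = 8
  item 20: 10 − 9 = 1
  item 23: 10 − 7 = 3
After reverse-coding: 2, 5, 5, 0, 1, 3, 9, 2, 9, 4, 8, 4, 8, 5, 10, 8, 9, 5, 8, 1, 9, 8, 3
Total = 2 + 5 + 5 + 0 + 1 + 3 + 9 + 2 + 9 + 4 + 8 + 4 + 8 + 5 + 10 + 8 + 9 + 5 + 8 + 1 + 9 + 8 + 3 = 126

126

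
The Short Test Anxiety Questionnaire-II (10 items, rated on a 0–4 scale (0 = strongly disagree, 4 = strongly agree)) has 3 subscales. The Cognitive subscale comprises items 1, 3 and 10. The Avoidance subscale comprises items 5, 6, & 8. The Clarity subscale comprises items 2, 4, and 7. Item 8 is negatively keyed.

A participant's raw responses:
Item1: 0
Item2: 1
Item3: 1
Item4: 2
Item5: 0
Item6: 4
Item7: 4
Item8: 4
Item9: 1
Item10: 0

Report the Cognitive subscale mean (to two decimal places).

Cognitive items: 1, 3, 10.
  item 1: 0
  item 3: 1
  item 10: 0
Sum = 0 + 1 + 0 = 1
Mean = 1 / 3 = 0.33

0.33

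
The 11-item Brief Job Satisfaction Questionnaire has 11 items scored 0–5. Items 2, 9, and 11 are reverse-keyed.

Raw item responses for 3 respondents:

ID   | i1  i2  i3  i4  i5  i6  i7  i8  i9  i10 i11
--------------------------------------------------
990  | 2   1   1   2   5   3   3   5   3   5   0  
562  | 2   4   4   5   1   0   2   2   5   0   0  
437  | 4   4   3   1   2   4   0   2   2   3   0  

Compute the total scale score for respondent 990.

37

Respondent 990 raw: 2, 1, 1, 2, 5, 3, 3, 5, 3, 5, 0.
Reverse-coded (reversed = (0+5) − raw = 5 − raw):
  item 1: 2
  item 2: 5 − 1 = 4
  item 3: 1
  item 4: 2
  item 5: 5
  item 6: 3
  item 7: 3
  item 8: 5
  item 9: 5 − 3 = 2
  item 10: 5
  item 11: 5 − 0 = 5
Sum = 2 + 4 + 1 + 2 + 5 + 3 + 3 + 5 + 2 + 5 + 5 = 37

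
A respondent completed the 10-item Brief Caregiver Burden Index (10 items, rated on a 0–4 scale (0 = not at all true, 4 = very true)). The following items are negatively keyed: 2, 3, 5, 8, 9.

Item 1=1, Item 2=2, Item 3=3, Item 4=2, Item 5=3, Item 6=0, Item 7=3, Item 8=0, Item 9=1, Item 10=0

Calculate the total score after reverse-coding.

Reverse-coded items (on a 0–4 scale, reversed = 4 − raw):
  item 2: 4 − 2 = 2
  item 3: 4 − 3 = 1
  item 5: 4 − 3 = 1
  item 8: 4 − 0 = 4
  item 9: 4 − 1 = 3
Scored items: 1, 2, 1, 2, 1, 0, 3, 4, 3, 0
Total = 1 + 2 + 1 + 2 + 1 + 0 + 3 + 4 + 3 + 0 = 17

17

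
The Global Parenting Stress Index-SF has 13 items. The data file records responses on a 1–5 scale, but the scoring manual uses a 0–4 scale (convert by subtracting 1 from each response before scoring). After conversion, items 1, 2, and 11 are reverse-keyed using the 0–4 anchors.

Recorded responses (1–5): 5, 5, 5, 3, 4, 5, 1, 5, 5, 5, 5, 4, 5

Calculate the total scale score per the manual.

Convert to 0–4: 4, 4, 4, 2, 3, 4, 0, 4, 4, 4, 4, 3, 4
Reverse-coded (reverse-coded value = 4 − response):
  item 1: 4 − 4 = 0
  item 2: 4 − 4 = 0
  item 11: 4 − 4 = 0
Scored: 0, 0, 4, 2, 3, 4, 0, 4, 4, 4, 0, 3, 4
Total = 32

32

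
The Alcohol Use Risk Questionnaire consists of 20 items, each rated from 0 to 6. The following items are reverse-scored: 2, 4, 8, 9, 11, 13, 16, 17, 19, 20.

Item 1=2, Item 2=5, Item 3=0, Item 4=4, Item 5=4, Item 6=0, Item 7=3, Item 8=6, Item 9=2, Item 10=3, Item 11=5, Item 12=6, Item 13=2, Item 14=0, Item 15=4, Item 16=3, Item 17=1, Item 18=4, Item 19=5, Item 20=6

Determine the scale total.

47

Reversing items 2, 4, 8, 9, 11, 13, 16, 17, 19, and 20 with 6 − raw:
Total = 2 + (6−5) + 0 + (6−4) + 4 + 0 + 3 + (6−6) + (6−2) + 3 + (6−5) + 6 + (6−2) + 0 + 4 + (6−3) + (6−1) + 4 + (6−5) + (6−6)
      = 2 + 1 + 0 + 2 + 4 + 0 + 3 + 0 + 4 + 3 + 1 + 6 + 4 + 0 + 4 + 3 + 5 + 4 + 1 + 0 = 47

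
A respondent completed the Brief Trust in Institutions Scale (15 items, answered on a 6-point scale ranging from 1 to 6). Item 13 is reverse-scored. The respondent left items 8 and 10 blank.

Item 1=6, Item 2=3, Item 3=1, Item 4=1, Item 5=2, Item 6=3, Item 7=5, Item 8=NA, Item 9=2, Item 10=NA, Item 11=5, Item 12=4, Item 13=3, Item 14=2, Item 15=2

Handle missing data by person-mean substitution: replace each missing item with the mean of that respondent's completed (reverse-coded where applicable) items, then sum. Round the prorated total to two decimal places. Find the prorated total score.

46.15

Reverse-coded (reverse-coded value = 7 − response):
  item 13: 7 − 3 = 4
Completed scored items (13 of 15): 6, 3, 1, 1, 2, 3, 5, 2, 5, 4, 4, 2, 2; sum = 40.
Person mean = 40 / 13 ≈ 3.0769
Prorated total = (40 / 13) × 15 = 46.15 (to 2 dp)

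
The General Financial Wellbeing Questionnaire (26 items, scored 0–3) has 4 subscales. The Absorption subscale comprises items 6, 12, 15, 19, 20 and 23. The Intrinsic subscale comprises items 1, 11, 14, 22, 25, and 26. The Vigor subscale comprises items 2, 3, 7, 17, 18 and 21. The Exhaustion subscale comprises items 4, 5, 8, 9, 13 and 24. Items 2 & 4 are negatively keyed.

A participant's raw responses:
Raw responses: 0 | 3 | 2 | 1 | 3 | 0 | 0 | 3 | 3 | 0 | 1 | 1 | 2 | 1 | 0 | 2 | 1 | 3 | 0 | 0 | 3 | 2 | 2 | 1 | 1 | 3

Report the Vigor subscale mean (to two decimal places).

Vigor items: 2, 3, 7, 17, 18, 21.
Of these, item 2 is negatively keyed; reversed = (0+3) − raw = 3 − raw.
  item 2: 3 − 3 = 0
  item 3: 2
  item 7: 0
  item 17: 1
  item 18: 3
  item 21: 3
Sum = 0 + 2 + 0 + 1 + 3 + 3 = 9
Mean = 9 / 6 = 1.50

1.50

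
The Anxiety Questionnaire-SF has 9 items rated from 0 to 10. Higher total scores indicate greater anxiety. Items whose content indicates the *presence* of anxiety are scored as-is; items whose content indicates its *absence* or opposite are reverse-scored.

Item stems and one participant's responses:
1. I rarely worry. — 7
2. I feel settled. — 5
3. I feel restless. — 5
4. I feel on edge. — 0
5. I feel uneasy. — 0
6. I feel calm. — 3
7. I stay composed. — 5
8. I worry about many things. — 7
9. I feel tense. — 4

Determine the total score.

36

Items 1, 2, 6, 7 describe the absence/opposite of anxiety → reverse-score.
on a 0–10 scale, reversed = 10 − raw.
  item 1: 10 − 7 = 3
  item 2: 10 − 5 = 5
  item 3: 5
  item 4: 0
  item 5: 0
  item 6: 10 − 3 = 7
  item 7: 10 − 5 = 5
  item 8: 7
  item 9: 4
Total = 3 + 5 + 5 + 0 + 0 + 7 + 5 + 7 + 4 = 36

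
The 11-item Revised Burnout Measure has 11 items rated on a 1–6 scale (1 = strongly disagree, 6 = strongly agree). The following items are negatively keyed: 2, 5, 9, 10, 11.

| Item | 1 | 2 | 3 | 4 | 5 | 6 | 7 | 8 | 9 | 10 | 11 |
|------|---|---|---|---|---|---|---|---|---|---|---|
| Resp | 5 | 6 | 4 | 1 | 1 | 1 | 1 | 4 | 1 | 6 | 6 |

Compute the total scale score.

Raw sum = 36. Negatively keyed items: 2, 5, 9, 10, 11; their raw sum = 20.
Each reversal replaces raw with 7 − raw, changing the total by 7 − 2·raw per item.
Total = 36 + 5·7 − 2·20 = 36 + 35 − 40 = 31

31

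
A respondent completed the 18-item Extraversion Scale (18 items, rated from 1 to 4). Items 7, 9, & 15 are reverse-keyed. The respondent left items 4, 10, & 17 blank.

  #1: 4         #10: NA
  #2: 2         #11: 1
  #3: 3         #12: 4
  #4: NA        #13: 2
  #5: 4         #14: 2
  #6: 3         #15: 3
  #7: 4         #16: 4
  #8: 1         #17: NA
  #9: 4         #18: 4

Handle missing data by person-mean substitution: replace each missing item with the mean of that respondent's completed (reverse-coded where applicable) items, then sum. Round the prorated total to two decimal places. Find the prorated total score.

Reverse-coded (reversed = (1+4) − raw = 5 − raw):
  item 7: 5 − 4 = 1
  item 9: 5 − 4 = 1
  item 15: 5 − 3 = 2
Completed scored items (15 of 18): 4, 2, 3, 4, 3, 1, 1, 1, 1, 4, 2, 2, 2, 4, 4; sum = 38.
Person mean = 38 / 15 ≈ 2.5333
Prorated total = (38 / 15) × 18 = 45.60 (to 2 dp)

45.60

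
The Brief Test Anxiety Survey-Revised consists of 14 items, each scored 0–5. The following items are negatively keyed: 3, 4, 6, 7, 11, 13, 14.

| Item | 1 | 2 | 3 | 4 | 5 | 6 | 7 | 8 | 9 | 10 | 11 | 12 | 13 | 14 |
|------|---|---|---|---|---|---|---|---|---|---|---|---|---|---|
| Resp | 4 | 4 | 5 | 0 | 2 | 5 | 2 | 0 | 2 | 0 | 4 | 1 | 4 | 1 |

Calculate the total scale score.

Raw sum = 34. Negatively keyed items: 3, 4, 6, 7, 11, 13, 14; their raw sum = 21.
Each reversal replaces raw with 5 − raw, changing the total by 5 − 2·raw per item.
Total = 34 + 7·5 − 2·21 = 34 + 35 − 42 = 27

27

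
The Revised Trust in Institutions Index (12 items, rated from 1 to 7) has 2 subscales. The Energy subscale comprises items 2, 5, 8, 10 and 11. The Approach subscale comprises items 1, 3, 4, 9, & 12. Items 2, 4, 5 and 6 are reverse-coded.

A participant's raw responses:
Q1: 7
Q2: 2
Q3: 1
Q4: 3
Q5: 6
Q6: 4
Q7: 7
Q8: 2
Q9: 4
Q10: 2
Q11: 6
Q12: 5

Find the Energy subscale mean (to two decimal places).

Energy items: 2, 5, 8, 10, 11.
Of these, items 2 & 5 are reverse-coded; reverse-coded value = 8 − response.
  item 2: 8 − 2 = 6
  item 5: 8 − 6 = 2
  item 8: 2
  item 10: 2
  item 11: 6
Sum = 6 + 2 + 2 + 2 + 6 = 18
Mean = 18 / 5 = 3.60

3.60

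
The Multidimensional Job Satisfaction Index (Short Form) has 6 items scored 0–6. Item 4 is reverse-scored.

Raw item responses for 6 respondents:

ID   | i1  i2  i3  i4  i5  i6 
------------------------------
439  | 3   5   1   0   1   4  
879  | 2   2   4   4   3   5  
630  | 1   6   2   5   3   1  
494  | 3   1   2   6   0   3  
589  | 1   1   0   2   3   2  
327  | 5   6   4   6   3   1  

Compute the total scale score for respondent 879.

18

Respondent 879 raw: 2, 2, 4, 4, 3, 5.
Reverse-coded (reverse-coded value = 6 − response):
  item 1: 2
  item 2: 2
  item 3: 4
  item 4: 6 − 4 = 2
  item 5: 3
  item 6: 5
Sum = 2 + 2 + 4 + 2 + 3 + 5 = 18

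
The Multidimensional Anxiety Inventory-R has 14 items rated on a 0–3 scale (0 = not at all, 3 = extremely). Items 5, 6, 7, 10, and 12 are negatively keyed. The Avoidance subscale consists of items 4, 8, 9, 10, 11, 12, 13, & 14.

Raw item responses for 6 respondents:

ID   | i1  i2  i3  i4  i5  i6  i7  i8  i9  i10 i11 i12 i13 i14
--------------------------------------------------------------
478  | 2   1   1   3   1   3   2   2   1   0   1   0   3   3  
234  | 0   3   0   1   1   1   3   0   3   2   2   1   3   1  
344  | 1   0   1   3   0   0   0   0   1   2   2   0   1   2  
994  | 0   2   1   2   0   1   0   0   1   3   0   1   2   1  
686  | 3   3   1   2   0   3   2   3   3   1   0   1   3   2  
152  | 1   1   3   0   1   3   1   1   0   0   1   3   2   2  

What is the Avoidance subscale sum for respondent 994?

Respondent 994 raw: 0, 2, 1, 2, 0, 1, 0, 0, 1, 3, 0, 1, 2, 1.
Avoidance items: 4, 8, 9, 10, 11, 12, 13, 14.
Reverse-coded (reverse-coded value = 3 − response):
  item 4: 2
  item 8: 0
  item 9: 1
  item 10: 3 − 3 = 0
  item 11: 0
  item 12: 3 − 1 = 2
  item 13: 2
  item 14: 1
Sum = 2 + 0 + 1 + 0 + 0 + 2 + 2 + 1 = 8

8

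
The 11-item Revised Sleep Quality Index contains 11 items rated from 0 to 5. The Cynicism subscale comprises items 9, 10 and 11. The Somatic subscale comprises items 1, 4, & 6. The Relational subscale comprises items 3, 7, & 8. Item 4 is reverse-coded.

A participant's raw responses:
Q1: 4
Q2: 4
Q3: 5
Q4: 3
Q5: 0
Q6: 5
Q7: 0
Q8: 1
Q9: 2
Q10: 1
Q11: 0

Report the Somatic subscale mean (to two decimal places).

3.67

Somatic items: 1, 4, 6.
Of these, item 4 is reverse-coded; on a 0–5 scale, reversed = 5 − raw.
  item 1: 4
  item 4: 5 − 3 = 2
  item 6: 5
Sum = 4 + 2 + 5 = 11
Mean = 11 / 3 = 3.67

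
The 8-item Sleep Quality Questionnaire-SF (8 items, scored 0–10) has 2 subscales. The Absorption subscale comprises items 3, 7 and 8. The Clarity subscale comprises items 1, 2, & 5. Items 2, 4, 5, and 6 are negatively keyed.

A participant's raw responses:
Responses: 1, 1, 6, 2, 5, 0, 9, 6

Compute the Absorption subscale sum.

Absorption items: 3, 7, 8.
  item 3: 6
  item 7: 9
  item 8: 6
Sum = 6 + 9 + 6 = 21

21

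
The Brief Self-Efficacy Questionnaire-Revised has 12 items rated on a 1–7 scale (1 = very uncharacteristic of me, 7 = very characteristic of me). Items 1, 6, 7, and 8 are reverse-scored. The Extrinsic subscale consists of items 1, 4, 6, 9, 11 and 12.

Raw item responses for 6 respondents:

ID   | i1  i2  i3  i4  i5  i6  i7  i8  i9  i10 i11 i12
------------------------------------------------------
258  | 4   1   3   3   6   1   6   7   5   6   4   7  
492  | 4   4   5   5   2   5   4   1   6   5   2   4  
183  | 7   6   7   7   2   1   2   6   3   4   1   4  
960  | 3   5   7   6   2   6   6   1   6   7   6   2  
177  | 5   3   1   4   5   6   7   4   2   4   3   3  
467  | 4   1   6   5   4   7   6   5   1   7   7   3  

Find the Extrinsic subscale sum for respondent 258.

Respondent 258 raw: 4, 1, 3, 3, 6, 1, 6, 7, 5, 6, 4, 7.
Extrinsic items: 1, 4, 6, 9, 11, 12.
Reverse-coded (on a 1–7 scale, reversed = 8 − raw):
  item 1: 8 − 4 = 4
  item 4: 3
  item 6: 8 − 1 = 7
  item 9: 5
  item 11: 4
  item 12: 7
Sum = 4 + 3 + 7 + 5 + 4 + 7 = 30

30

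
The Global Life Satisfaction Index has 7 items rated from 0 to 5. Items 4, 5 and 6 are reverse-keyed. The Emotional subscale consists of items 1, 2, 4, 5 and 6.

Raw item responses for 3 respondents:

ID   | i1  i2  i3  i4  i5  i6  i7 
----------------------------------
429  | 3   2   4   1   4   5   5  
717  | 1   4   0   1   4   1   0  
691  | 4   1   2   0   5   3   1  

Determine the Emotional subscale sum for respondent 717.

Respondent 717 raw: 1, 4, 0, 1, 4, 1, 0.
Emotional items: 1, 2, 4, 5, 6.
Reverse-coded (on a 0–5 scale, reversed = 5 − raw):
  item 1: 1
  item 2: 4
  item 4: 5 − 1 = 4
  item 5: 5 − 4 = 1
  item 6: 5 − 1 = 4
Sum = 1 + 4 + 4 + 1 + 4 = 14

14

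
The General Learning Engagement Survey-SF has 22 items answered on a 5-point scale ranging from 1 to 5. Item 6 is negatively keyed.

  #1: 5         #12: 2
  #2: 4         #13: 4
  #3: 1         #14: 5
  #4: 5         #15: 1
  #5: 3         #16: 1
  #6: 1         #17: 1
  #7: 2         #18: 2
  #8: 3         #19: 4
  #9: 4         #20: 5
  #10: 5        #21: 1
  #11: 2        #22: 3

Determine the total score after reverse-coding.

68

Raw sum = 64. Negatively keyed items: 6; their raw sum = 1.
Each reversal replaces raw with 6 − raw, changing the total by 6 − 2·raw per item.
Total = 64 + 1·6 − 2·1 = 64 + 6 − 2 = 68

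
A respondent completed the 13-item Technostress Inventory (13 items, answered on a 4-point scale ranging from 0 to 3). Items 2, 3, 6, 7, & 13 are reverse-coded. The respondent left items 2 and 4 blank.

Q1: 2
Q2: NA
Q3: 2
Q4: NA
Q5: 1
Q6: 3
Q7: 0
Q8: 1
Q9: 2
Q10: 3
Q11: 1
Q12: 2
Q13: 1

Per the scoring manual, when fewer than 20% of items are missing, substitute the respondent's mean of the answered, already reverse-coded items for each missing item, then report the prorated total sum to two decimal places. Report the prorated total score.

Reverse-coded (reverse-coded value = 3 − response):
  item 3: 3 − 2 = 1
  item 6: 3 − 3 = 0
  item 7: 3 − 0 = 3
  item 13: 3 − 1 = 2
Completed scored items (11 of 13): 2, 1, 1, 0, 3, 1, 2, 3, 1, 2, 2; sum = 18.
Person mean = 18 / 11 ≈ 1.6364
Prorated total = (18 / 11) × 13 = 21.27 (to 2 dp)

21.27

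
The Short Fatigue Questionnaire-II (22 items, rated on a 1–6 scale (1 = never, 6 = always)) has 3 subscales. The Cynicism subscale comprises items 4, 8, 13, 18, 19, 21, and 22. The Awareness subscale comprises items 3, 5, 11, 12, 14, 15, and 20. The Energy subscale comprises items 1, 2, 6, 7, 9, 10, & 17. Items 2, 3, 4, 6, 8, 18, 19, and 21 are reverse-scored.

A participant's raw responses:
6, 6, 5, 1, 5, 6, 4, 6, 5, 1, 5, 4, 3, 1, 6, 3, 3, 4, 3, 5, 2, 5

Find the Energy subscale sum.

21

Energy items: 1, 2, 6, 7, 9, 10, 17.
Of these, items 2 & 6 are reverse-scored; reversed = (1+6) − raw = 7 − raw.
  item 1: 6
  item 2: 7 − 6 = 1
  item 6: 7 − 6 = 1
  item 7: 4
  item 9: 5
  item 10: 1
  item 17: 3
Sum = 6 + 1 + 1 + 4 + 5 + 1 + 3 = 21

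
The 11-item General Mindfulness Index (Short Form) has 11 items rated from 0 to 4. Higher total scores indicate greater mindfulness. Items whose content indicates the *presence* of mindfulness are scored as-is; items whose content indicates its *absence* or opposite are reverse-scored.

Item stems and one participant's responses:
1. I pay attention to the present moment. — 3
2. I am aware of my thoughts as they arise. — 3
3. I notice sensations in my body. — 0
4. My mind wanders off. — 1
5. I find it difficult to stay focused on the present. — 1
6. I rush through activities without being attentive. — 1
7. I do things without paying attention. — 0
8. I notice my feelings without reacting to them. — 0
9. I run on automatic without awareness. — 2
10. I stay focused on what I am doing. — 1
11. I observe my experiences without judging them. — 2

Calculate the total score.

Items 4, 5, 6, 7, 9 describe the absence/opposite of mindfulness → reverse-score.
reversed = (0+4) − raw = 4 − raw.
  item 1: 3
  item 2: 3
  item 3: 0
  item 4: 4 − 1 = 3
  item 5: 4 − 1 = 3
  item 6: 4 − 1 = 3
  item 7: 4 − 0 = 4
  item 8: 0
  item 9: 4 − 2 = 2
  item 10: 1
  item 11: 2
Total = 3 + 3 + 0 + 3 + 3 + 3 + 4 + 0 + 2 + 1 + 2 = 24

24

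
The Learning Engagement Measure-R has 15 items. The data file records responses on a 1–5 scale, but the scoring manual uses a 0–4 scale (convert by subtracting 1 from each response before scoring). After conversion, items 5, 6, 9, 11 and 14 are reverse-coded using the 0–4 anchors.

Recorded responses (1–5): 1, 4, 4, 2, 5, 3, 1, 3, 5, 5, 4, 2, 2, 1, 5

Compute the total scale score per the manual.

Convert to 0–4: 0, 3, 3, 1, 4, 2, 0, 2, 4, 4, 3, 1, 1, 0, 4
Reverse-coded (reversed = (0+4) − raw = 4 − raw):
  item 5: 4 − 4 = 0
  item 6: 4 − 2 = 2
  item 9: 4 − 4 = 0
  item 11: 4 − 3 = 1
  item 14: 4 − 0 = 4
Scored: 0, 3, 3, 1, 0, 2, 0, 2, 0, 4, 1, 1, 1, 4, 4
Total = 26

26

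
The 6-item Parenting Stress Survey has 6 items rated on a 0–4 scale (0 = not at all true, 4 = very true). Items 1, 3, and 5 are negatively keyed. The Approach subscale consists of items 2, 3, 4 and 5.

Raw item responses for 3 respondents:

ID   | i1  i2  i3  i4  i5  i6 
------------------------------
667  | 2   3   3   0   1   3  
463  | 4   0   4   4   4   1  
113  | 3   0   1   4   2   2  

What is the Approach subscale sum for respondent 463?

Respondent 463 raw: 4, 0, 4, 4, 4, 1.
Approach items: 2, 3, 4, 5.
Reverse-coded (reversed = (0+4) − raw = 4 − raw):
  item 2: 0
  item 3: 4 − 4 = 0
  item 4: 4
  item 5: 4 − 4 = 0
Sum = 0 + 0 + 4 + 0 = 4

4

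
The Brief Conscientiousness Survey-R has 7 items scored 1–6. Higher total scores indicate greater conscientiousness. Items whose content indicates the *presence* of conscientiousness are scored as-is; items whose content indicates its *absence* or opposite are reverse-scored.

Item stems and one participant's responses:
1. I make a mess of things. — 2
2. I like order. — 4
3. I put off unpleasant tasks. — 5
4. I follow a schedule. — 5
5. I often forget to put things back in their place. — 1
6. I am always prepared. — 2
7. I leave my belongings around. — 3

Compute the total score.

28

Items 1, 3, 5, 7 describe the absence/opposite of conscientiousness → reverse-score.
reversed = (1+6) − raw = 7 − raw.
  item 1: 7 − 2 = 5
  item 2: 4
  item 3: 7 − 5 = 2
  item 4: 5
  item 5: 7 − 1 = 6
  item 6: 2
  item 7: 7 − 3 = 4
Total = 5 + 4 + 2 + 5 + 6 + 2 + 4 = 28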